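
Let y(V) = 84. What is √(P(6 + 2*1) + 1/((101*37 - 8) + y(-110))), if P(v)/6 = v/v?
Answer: √87237627/3813 ≈ 2.4495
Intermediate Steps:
P(v) = 6 (P(v) = 6*(v/v) = 6*1 = 6)
√(P(6 + 2*1) + 1/((101*37 - 8) + y(-110))) = √(6 + 1/((101*37 - 8) + 84)) = √(6 + 1/((3737 - 8) + 84)) = √(6 + 1/(3729 + 84)) = √(6 + 1/3813) = √(22879/3813) = √87237627/3813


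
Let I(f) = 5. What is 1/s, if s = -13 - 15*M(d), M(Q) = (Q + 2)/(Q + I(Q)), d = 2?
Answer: -7/151 ≈ -0.046358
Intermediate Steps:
M(Q) = (2 + Q)/(5 + Q) (M(Q) = (Q + 2)/(Q + 5) = (2 + Q)/(5 + Q))
s = -151/7 (s = -13 - 15*(2 + 2)/(5 + 2) = -13 - 15*4/7 = -13 - 60/7 = -151/7 ≈ -21.571)
1/s = 1/(-151/7) = -7/151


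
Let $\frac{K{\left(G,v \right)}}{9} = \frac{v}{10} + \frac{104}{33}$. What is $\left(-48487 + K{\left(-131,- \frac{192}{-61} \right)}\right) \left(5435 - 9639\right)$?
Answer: $\frac{683441005084}{3355} \approx 2.0371 \cdot 10^{8}$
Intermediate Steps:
$K{\left(G,v \right)} = \frac{312}{11} + \frac{9 v}{10}$ ($K{\left(G,v \right)} = 9 \left(\frac{v}{10} + \frac{104}{33}\right) = 9 \left(\frac{104}{33} + \frac{v}{10}\right) = \frac{312}{11} + \frac{9 v}{10}$)
$\left(-48487 + K{\left(-131,- \frac{192}{-61} \right)}\right) \left(5435 - 9639\right) = \left(-48487 + \left(\frac{312}{11} + \frac{9 \left(- \frac{192}{-61}\right)}{10}\right)\right) \left(5435 - 9639\right) = \left(-48487 + \left(\frac{312}{11} + \frac{9 \left(\left(-192\right) \left(- \frac{1}{61}\right)\right)}{10}\right)\right) \left(-4204\right) = \left(-48487 + \left(\frac{312}{11} + \frac{9}{10} \cdot \frac{192}{61}\right)\right) \left(-4204\right) = \left(-48487 + \left(\frac{312}{11} + \frac{864}{305}\right)\right) \left(-4204\right) = \left(-48487 + \frac{104664}{3355}\right) \left(-4204\right) = \left(- \frac{162569221}{3355}\right) \left(-4204\right) = \frac{683441005084}{3355}$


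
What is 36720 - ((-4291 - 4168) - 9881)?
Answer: 55060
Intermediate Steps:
36720 - ((-4291 - 4168) - 9881) = 36720 - (-8459 - 9881) = 36720 - 1*(-18340) = 36720 + 18340 = 55060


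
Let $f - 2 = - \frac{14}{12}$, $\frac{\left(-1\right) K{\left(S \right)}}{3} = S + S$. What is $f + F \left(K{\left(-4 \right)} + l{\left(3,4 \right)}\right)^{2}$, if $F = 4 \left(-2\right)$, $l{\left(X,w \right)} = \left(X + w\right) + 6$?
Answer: $- \frac{65707}{6} \approx -10951.0$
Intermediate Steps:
$l{\left(X,w \right)} = 6 + X + w$
$K{\left(S \right)} = - 6 S$ ($K{\left(S \right)} = - 3 \left(S + S\right) = - 3 \cdot 2 S = - 6 S$)
$F = -8$
$f = \frac{5}{6}$ ($f = 2 - \frac{14}{12} = 2 - \frac{7}{6} = \frac{5}{6} \approx 0.83333$)
$f + F \left(K{\left(-4 \right)} + l{\left(3,4 \right)}\right)^{2} = \frac{5}{6} - 8 \left(\left(-6\right) \left(-4\right) + \left(6 + 3 + 4\right)\right)^{2} = \frac{5}{6} - 8 \left(24 + 13\right)^{2} = \frac{5}{6} - 8 \cdot 37^{2} = \frac{5}{6} - 10952 = - \frac{65707}{6}$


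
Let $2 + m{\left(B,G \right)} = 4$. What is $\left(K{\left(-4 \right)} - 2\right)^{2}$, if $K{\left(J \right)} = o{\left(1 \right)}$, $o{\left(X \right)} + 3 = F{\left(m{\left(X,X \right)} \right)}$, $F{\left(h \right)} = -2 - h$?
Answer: $81$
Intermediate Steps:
$m{\left(B,G \right)} = 2$ ($m{\left(B,G \right)} = -2 + 4 = 2$)
$o{\left(X \right)} = -7$ ($o{\left(X \right)} = -3 - 4 = -7$)
$K{\left(J \right)} = -7$
$\left(K{\left(-4 \right)} - 2\right)^{2} = \left(-7 - 2\right)^{2} = \left(-9\right)^{2} = 81$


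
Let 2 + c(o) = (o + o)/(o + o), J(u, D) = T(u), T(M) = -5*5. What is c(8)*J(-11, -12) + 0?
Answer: 25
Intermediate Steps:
T(M) = -25
J(u, D) = -25
c(o) = -1 (c(o) = -2 + (o + o)/(o + o) = -2 + (2*o)/((2*o)) = -2 + (2*o)*(1/(2*o)) = -2 + 1 = -1)
c(8)*J(-11, -12) + 0 = -1*(-25) + 0 = 25 + 0 = 25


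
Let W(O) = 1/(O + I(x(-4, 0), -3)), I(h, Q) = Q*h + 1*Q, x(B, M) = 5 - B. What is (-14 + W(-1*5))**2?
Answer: 241081/1225 ≈ 196.80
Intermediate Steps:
I(h, Q) = Q + Q*h (I(h, Q) = Q*h + Q = Q + Q*h)
W(O) = 1/(-30 + O) (W(O) = 1/(O - 3*(1 + (5 - 1*(-4)))) = 1/(O - 3*(1 + (5 + 4))) = 1/(O - 3*(1 + 9)) = 1/(O - 3*10) = 1/(O - 30) = 1/(-30 + O))
(-14 + W(-1*5))**2 = (-14 + 1/(-30 - 1*5))**2 = (-14 + 1/(-30 - 5))**2 = (-14 + 1/(-35))**2 = (-14 - 1/35)**2 = (-491/35)**2 = 241081/1225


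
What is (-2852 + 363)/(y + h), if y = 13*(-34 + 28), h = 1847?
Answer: -2489/1769 ≈ -1.4070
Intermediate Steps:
y = -78 (y = 13*(-6) = -78)
(-2852 + 363)/(y + h) = (-2852 + 363)/(-78 + 1847) = -2489/1769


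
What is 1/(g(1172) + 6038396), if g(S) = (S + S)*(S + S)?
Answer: 1/11532732 ≈ 8.6710e-8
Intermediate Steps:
g(S) = 4*S**2 (g(S) = (2*S)*(2*S) = 4*S**2)
1/(g(1172) + 6038396) = 1/(4*1172**2 + 6038396) = 1/(4*1373584 + 6038396) = 1/(5494336 + 6038396) = 1/11532732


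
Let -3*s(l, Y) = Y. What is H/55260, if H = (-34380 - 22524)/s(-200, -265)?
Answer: -4742/406775 ≈ -0.011658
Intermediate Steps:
s(l, Y) = -Y/3
H = -170712/265 (H = (-34380 - 22524)/((-⅓*(-265))) = -56904/265/3 = -56904*3/265 = -170712/265 ≈ -644.20)
H/55260 = -170712/265/55260 = -170712/265*1/55260 = -4742/406775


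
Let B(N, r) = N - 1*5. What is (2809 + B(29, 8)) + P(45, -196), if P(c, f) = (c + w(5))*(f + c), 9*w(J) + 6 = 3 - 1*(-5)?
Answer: -35960/9 ≈ -3995.6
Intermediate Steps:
w(J) = 2/9 (w(J) = -2/3 + (3 - 1*(-5))/9 = -2/3 + (3 + 5)/9 = -2/3 + (1/9)*8 = -2/3 + 8/9 = 2/9)
B(N, r) = -5 + N (B(N, r) = N - 5 = -5 + N)
P(c, f) = (2/9 + c)*(c + f) (P(c, f) = (c + 2/9)*(f + c) = (2/9 + c)*(c + f))
(2809 + B(29, 8)) + P(45, -196) = (2809 + (-5 + 29)) + (45**2 + (2/9)*45 + (2/9)*(-196) + 45*(-196)) = (2809 + 24) + (2025 + 10 - 392/9 - 8820) = 2833 - 61457/9 = -35960/9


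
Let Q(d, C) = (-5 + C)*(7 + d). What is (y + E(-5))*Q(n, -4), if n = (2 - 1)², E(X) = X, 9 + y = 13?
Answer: 72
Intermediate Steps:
y = 4 (y = -9 + 13 = 4)
n = 1 (n = 1² = 1)
(y + E(-5))*Q(n, -4) = (4 - 5)*(-35 - 5*1 + 7*(-4) - 4*1) = -(-35 - 5 - 28 - 4) = -1*(-72) = 72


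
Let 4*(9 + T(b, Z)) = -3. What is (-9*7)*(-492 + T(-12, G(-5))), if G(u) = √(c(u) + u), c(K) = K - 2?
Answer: 126441/4 ≈ 31610.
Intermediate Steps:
c(K) = -2 + K
G(u) = √(-2 + 2*u) (G(u) = √((-2 + u) + u) = √(-2 + 2*u))
T(b, Z) = -39/4 (T(b, Z) = -9 + (¼)*(-3) = -9 - ¾ = -39/4)
(-9*7)*(-492 + T(-12, G(-5))) = (-9*7)*(-492 - 39/4) = -63*(-2007/4) = 126441/4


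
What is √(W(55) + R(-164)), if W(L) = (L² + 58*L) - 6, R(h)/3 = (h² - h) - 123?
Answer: 2*√21755 ≈ 294.99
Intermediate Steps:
R(h) = -369 - 3*h + 3*h² (R(h) = 3*((h² - h) - 123) = 3*(-123 + h² - h) = -369 - 3*h + 3*h²)
W(L) = -6 + L² + 58*L
√(W(55) + R(-164)) = √((-6 + 55² + 58*55) + (-369 - 3*(-164) + 3*(-164)²)) = √((-6 + 3025 + 3190) + (-369 + 492 + 3*26896)) = √(6209 + (-369 + 492 + 80688)) = √(6209 + 80811) = √87020 = 2*√21755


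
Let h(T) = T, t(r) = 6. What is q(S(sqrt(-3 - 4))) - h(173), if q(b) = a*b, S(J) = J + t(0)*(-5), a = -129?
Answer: 3697 - 129*I*sqrt(7) ≈ 3697.0 - 341.3*I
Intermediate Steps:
S(J) = -30 + J (S(J) = J + 6*(-5) = J - 30 = -30 + J)
q(b) = -129*b
q(S(sqrt(-3 - 4))) - h(173) = -129*(-30 + sqrt(-3 - 4)) - 1*173 = -129*(-30 + sqrt(-7)) - 173 = -129*(-30 + I*sqrt(7)) - 173 = (3870 - 129*I*sqrt(7)) - 173 = 3697 - 129*I*sqrt(7)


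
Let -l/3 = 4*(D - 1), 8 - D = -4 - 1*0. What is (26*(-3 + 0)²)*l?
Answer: -30888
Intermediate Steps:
D = 12 (D = 8 - (-4 - 1*0) = 8 - (-4 + 0) = 8 - 1*(-4) = 8 + 4 = 12)
l = -132 (l = -12*(12 - 1) = -12*11 = -3*44 = -132)
(26*(-3 + 0)²)*l = (26*(-3 + 0)²)*(-132) = (26*(-3)²)*(-132) = (26*9)*(-132) = 234*(-132) = -30888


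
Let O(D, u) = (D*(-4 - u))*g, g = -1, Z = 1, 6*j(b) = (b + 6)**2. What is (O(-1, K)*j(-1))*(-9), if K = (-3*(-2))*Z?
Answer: 375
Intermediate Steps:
j(b) = (6 + b)**2/6 (j(b) = (b + 6)**2/6 = (6 + b)**2/6)
K = 6 (K = -3*(-2)*1 = 6*1 = 6)
O(D, u) = -D*(-4 - u) (O(D, u) = (D*(-4 - u))*(-1) = -D*(-4 - u))
(O(-1, K)*j(-1))*(-9) = ((-(4 + 6))*((6 - 1)**2/6))*(-9) = ((-1*10)*((1/6)*5**2))*(-9) = -5*25/3*(-9) = -10*25/6*(-9) = -125/3*(-9) = 375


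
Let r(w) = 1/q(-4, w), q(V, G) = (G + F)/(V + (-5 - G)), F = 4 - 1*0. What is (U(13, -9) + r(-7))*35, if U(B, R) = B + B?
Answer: 2800/3 ≈ 933.33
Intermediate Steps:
F = 4 (F = 4 + 0 = 4)
q(V, G) = (4 + G)/(-5 + V - G) (q(V, G) = (G + 4)/(V + (-5 - G)) = (4 + G)/(-5 + V - G))
U(B, R) = 2*B
r(w) = (9 + w)/(-4 - w) (r(w) = 1/((-4 - w)/(5 + w - 1*(-4))) = 1/((-4 - w)/(5 + w + 4)) = 1/((-4 - w)/(9 + w)) = (9 + w)/(-4 - w))
(U(13, -9) + r(-7))*35 = (2*13 + (-9 - 1*(-7))/(4 - 7))*35 = (26 + (-9 + 7)/(-3))*35 = (26 - ⅓*(-2))*35 = (26 + ⅔)*35 = (80/3)*35 = 2800/3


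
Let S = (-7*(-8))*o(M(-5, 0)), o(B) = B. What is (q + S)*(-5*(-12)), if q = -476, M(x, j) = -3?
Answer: -38640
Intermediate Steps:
S = -168 (S = -7*(-8)*(-3) = 56*(-3) = -168)
(q + S)*(-5*(-12)) = (-476 - 168)*(-5*(-12)) = -644*60 = -38640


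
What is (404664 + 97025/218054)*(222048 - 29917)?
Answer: 16953389838967411/218054 ≈ 7.7749e+10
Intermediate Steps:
(404664 + 97025/218054)*(222048 - 29917) = (404664 + 97025*(1/218054))*192131 = (404664 + 97025/218054)*192131 = (88238700881/218054)*192131 = 16953389838967411/218054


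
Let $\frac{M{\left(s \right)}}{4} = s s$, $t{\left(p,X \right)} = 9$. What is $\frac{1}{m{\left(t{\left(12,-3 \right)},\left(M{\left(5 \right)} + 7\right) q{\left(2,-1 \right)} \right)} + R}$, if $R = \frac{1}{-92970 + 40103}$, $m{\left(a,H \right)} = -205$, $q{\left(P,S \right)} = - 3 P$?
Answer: $- \frac{52867}{10837736} \approx -0.0048781$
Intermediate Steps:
$M{\left(s \right)} = 4 s^{2}$ ($M{\left(s \right)} = 4 s s = 4 s^{2}$)
$R = - \frac{1}{52867}$ ($R = \frac{1}{-52867} = - \frac{1}{52867} \approx -1.8915 \cdot 10^{-5}$)
$\frac{1}{m{\left(t{\left(12,-3 \right)},\left(M{\left(5 \right)} + 7\right) q{\left(2,-1 \right)} \right)} + R} = \frac{1}{-205 - \frac{1}{52867}} = \frac{1}{- \frac{10837736}{52867}} = - \frac{52867}{10837736}$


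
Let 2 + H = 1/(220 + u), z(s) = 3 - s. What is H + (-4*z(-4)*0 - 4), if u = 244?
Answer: -2783/464 ≈ -5.9978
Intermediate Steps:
H = -927/464 (H = -2 + 1/(220 + 244) = -2 + 1/464 = -927/464 ≈ -1.9978)
H + (-4*z(-4)*0 - 4) = -927/464 + (-4*(3 - 1*(-4))*0 - 4) = -927/464 + (-4*(3 + 4)*0 - 4) = -927/464 + (-4*7*0 - 4) = -927/464 + (-28*0 - 4) = -927/464 + (0 - 4) = -927/464 - 4 = -2783/464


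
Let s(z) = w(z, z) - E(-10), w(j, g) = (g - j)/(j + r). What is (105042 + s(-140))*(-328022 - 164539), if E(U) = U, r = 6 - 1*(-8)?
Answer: -51744518172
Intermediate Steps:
r = 14 (r = 6 + 8 = 14)
w(j, g) = (g - j)/(14 + j) (w(j, g) = (g - j)/(j + 14) = (g - j)/(14 + j))
s(z) = 10 (s(z) = (z - z)/(14 + z) - 1*(-10) = 0/(14 + z) + 10 = 0 + 10 = 10)
(105042 + s(-140))*(-328022 - 164539) = (105042 + 10)*(-328022 - 164539) = 105052*(-492561) = -51744518172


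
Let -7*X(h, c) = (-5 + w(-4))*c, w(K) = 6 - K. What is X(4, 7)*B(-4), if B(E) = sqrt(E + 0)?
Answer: -10*I ≈ -10.0*I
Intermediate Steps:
B(E) = sqrt(E)
X(h, c) = -5*c/7 (X(h, c) = -(-5 + (6 - 1*(-4)))*c/7 = -(-5 + (6 + 4))*c/7 = -(-5 + 10)*c/7 = -5*c/7)
X(4, 7)*B(-4) = (-5/7*7)*sqrt(-4) = -10*I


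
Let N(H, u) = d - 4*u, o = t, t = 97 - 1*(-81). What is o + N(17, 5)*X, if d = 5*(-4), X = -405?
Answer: 16378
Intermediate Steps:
d = -20
t = 178 (t = 97 + 81 = 178)
o = 178
N(H, u) = -20 - 4*u
o + N(17, 5)*X = 178 + (-20 - 4*5)*(-405) = 178 + (-20 - 20)*(-405) = 178 - 40*(-405) = 178 + 16200 = 16378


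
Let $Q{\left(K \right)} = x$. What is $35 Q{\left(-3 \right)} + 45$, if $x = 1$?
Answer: $80$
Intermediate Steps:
$Q{\left(K \right)} = 1$
$35 Q{\left(-3 \right)} + 45 = 35 \cdot 1 + 45 = 35 + 45 = 80$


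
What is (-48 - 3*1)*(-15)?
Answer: 765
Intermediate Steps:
(-48 - 3*1)*(-15) = (-48 - 3)*(-15) = -51*(-15) = 765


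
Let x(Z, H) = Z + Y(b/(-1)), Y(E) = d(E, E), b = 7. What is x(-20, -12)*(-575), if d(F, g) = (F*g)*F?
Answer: 208725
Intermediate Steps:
d(F, g) = g*F²
Y(E) = E³ (Y(E) = E*E² = E³)
x(Z, H) = -343 + Z (x(Z, H) = Z + (7/(-1))³ = Z + (7*(-1))³ = Z + (-7)³ = Z - 343 = -343 + Z)
x(-20, -12)*(-575) = (-343 - 20)*(-575) = -363*(-575) = 208725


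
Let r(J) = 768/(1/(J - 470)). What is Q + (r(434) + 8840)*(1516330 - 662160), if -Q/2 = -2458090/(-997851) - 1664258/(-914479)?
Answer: -14659743252043633896776/912513784629 ≈ -1.6065e+10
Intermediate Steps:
r(J) = -360960 + 768*J (r(J) = 768/(1/(-470 + J)) = 768*(-470 + J) = -360960 + 768*J)
Q = -7817106389336/912513784629 (Q = -2*(-2458090/(-997851) - 1664258/(-914479)) = -2*(-2458090*(-1/997851) - 1664258*(-1/914479)) = -2*(2458090/997851 + 1664258/914479) = -2*3908553194668/912513784629 = -7817106389336/912513784629 ≈ -8.5666)
Q + (r(434) + 8840)*(1516330 - 662160) = -7817106389336/912513784629 + ((-360960 + 768*434) + 8840)*(1516330 - 662160) = -7817106389336/912513784629 + ((-360960 + 333312) + 8840)*854170 = -7817106389336/912513784629 + (-27648 + 8840)*854170 = -7817106389336/912513784629 - 18808*854170 = -7817106389336/912513784629 - 16065229360 = -14659743252043633896776/912513784629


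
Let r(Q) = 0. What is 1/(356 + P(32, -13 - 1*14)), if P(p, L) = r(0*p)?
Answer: 1/356 ≈ 0.0028090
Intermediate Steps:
P(p, L) = 0
1/(356 + P(32, -13 - 1*14)) = 1/(356 + 0) = 1/356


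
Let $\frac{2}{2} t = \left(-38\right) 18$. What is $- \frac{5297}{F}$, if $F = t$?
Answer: $\frac{5297}{684} \approx 7.7441$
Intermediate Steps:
$t = -684$ ($t = \left(-38\right) 18 = -684$)
$F = -684$
$- \frac{5297}{F} = - \frac{5297}{-684} = \left(-5297\right) \left(- \frac{1}{684}\right) = \frac{5297}{684}$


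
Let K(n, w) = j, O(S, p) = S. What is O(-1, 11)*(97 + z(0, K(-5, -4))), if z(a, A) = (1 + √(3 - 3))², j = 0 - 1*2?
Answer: -98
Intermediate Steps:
j = -2 (j = 0 - 2 = -2)
K(n, w) = -2
z(a, A) = 1 (z(a, A) = (1 + √0)² = (1 + 0)² = 1² = 1)
O(-1, 11)*(97 + z(0, K(-5, -4))) = -(97 + 1) = -1*98 = -98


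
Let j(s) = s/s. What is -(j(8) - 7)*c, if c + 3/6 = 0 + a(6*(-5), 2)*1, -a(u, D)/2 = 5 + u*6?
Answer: 2097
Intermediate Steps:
a(u, D) = -10 - 12*u (a(u, D) = -2*(5 + u*6) = -2*(5 + 6*u) = -10 - 12*u)
c = 699/2 (c = -½ + (0 + (-10 - 72*(-5))*1) = -½ + (0 + (-10 - 12*(-30))*1) = -½ + (0 + (-10 + 360)*1) = -½ + (0 + 350*1) = -½ + (0 + 350) = -½ + 350 = 699/2 ≈ 349.50)
j(s) = 1
-(j(8) - 7)*c = -(1 - 7)*699/2 = -(-6)*699/2 = -1*(-2097) = 2097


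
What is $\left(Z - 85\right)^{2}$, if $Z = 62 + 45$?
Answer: $484$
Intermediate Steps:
$Z = 107$
$\left(Z - 85\right)^{2} = \left(107 - 85\right)^{2} = 22^{2} = 484$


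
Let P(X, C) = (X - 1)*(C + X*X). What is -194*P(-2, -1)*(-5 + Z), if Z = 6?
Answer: 1746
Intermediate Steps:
P(X, C) = (-1 + X)*(C + X**2)
-194*P(-2, -1)*(-5 + Z) = -194*((-2)**3 - 1*(-1) - 1*(-2)**2 - 1*(-2))*(-5 + 6) = -194*(-8 + 1 - 1*4 + 2) = -194*(-8 + 1 - 4 + 2) = -(-1746) = -194*(-9) = 1746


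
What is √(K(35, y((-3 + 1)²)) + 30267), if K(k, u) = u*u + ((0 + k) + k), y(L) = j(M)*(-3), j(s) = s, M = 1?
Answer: √30346 ≈ 174.20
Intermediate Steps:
y(L) = -3 (y(L) = 1*(-3) = -3)
K(k, u) = u² + 2*k (K(k, u) = u² + (k + k) = u² + 2*k)
√(K(35, y((-3 + 1)²)) + 30267) = √(((-3)² + 2*35) + 30267) = √((9 + 70) + 30267) = √(79 + 30267) = √30346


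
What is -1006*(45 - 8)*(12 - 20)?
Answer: 297776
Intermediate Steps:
-1006*(45 - 8)*(12 - 20) = -37222*(-8) = -1006*(-296) = 297776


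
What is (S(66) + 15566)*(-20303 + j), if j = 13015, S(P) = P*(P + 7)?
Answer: -148558592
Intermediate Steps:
S(P) = P*(7 + P)
(S(66) + 15566)*(-20303 + j) = (66*(7 + 66) + 15566)*(-20303 + 13015) = (66*73 + 15566)*(-7288) = (4818 + 15566)*(-7288) = 20384*(-7288) = -148558592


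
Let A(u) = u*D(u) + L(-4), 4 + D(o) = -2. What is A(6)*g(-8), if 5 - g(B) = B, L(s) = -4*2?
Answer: -572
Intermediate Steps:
L(s) = -8
D(o) = -6 (D(o) = -4 - 2 = -6)
g(B) = 5 - B
A(u) = -8 - 6*u (A(u) = u*(-6) - 8 = -6*u - 8 = -8 - 6*u)
A(6)*g(-8) = (-8 - 6*6)*(5 - 1*(-8)) = (-8 - 36)*(5 + 8) = -44*13 = -572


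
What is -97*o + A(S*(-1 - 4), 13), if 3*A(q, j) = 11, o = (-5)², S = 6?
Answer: -7264/3 ≈ -2421.3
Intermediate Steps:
o = 25
A(q, j) = 11/3 (A(q, j) = (⅓)*11 = 11/3)
-97*o + A(S*(-1 - 4), 13) = -97*25 + 11/3 = -2425 + 11/3 = -7264/3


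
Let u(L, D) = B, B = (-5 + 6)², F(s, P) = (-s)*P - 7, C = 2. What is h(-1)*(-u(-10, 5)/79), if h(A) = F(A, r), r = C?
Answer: 5/79 ≈ 0.063291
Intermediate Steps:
r = 2
F(s, P) = -7 - P*s (F(s, P) = -P*s - 7 = -7 - P*s)
B = 1 (B = 1² = 1)
u(L, D) = 1
h(A) = -7 - 2*A (h(A) = -7 - 1*2*A = -7 - 2*A)
h(-1)*(-u(-10, 5)/79) = (-7 - 2*(-1))*(-1*1/79) = (-7 + 2)*(-1*1/79) = -5*(-1/79) = 5/79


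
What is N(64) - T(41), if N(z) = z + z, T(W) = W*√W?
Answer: 128 - 41*√41 ≈ -134.53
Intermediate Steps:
T(W) = W^(3/2)
N(z) = 2*z
N(64) - T(41) = 2*64 - 41^(3/2) = 128 - 41*√41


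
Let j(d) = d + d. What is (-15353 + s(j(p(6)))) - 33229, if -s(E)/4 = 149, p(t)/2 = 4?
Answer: -49178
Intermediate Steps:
p(t) = 8 (p(t) = 2*4 = 8)
j(d) = 2*d
s(E) = -596 (s(E) = -4*149 = -596)
(-15353 + s(j(p(6)))) - 33229 = (-15353 - 596) - 33229 = -15949 - 33229 = -49178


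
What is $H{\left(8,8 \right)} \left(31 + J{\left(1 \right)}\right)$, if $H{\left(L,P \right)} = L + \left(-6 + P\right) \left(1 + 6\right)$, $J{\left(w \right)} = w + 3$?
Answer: $770$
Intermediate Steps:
$J{\left(w \right)} = 3 + w$
$H{\left(L,P \right)} = -42 + L + 7 P$ ($H{\left(L,P \right)} = L + \left(-6 + P\right) 7 = L + \left(-42 + 7 P\right) = -42 + L + 7 P$)
$H{\left(8,8 \right)} \left(31 + J{\left(1 \right)}\right) = \left(-42 + 8 + 7 \cdot 8\right) \left(31 + \left(3 + 1\right)\right) = \left(-42 + 8 + 56\right) \left(31 + 4\right) = 22 \cdot 35 = 770$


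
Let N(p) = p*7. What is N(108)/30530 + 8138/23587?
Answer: 133142456/360055555 ≈ 0.36978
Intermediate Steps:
N(p) = 7*p
N(108)/30530 + 8138/23587 = (7*108)/30530 + 8138/23587 = 756*(1/30530) + 8138*(1/23587) = 378/15265 + 8138/23587 = 133142456/360055555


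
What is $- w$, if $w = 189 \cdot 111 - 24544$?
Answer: $3565$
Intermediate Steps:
$w = -3565$ ($w = 20979 - 24544 = -3565$)
$- w = \left(-1\right) \left(-3565\right) = 3565$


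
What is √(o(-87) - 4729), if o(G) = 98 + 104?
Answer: 3*I*√503 ≈ 67.283*I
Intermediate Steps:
o(G) = 202
√(o(-87) - 4729) = √(202 - 4729) = √(-4527) = 3*I*√503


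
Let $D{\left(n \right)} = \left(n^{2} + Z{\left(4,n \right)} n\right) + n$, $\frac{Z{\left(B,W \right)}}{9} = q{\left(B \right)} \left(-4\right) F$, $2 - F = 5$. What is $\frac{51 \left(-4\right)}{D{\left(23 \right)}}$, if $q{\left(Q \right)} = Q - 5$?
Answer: $\frac{17}{161} \approx 0.10559$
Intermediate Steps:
$F = -3$ ($F = 2 - 5 = -3$)
$q{\left(Q \right)} = -5 + Q$
$Z{\left(B,W \right)} = -540 + 108 B$ ($Z{\left(B,W \right)} = 9 \left(-5 + B\right) \left(-4\right) \left(-3\right) = 9 \left(20 - 4 B\right) \left(-3\right) = 9 \left(-60 + 12 B\right) = -540 + 108 B$)
$D{\left(n \right)} = n^{2} - 107 n$ ($D{\left(n \right)} = \left(n^{2} + \left(-540 + 108 \cdot 4\right) n\right) + n = \left(n^{2} + \left(-540 + 432\right) n\right) + n = \left(n^{2} - 108 n\right) + n = n^{2} - 107 n$)
$\frac{51 \left(-4\right)}{D{\left(23 \right)}} = \frac{51 \left(-4\right)}{23 \left(-107 + 23\right)} = - \frac{204}{23 \left(-84\right)} = - \frac{204}{-1932} = \left(-204\right) \left(- \frac{1}{1932}\right) = \frac{17}{161}$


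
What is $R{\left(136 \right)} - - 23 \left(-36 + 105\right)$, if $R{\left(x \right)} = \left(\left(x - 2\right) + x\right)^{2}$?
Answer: $74487$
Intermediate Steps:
$R{\left(x \right)} = \left(-2 + 2 x\right)^{2}$ ($R{\left(x \right)} = \left(\left(-2 + x\right) + x\right)^{2} = \left(-2 + 2 x\right)^{2}$)
$R{\left(136 \right)} - - 23 \left(-36 + 105\right) = 4 \left(-1 + 136\right)^{2} - - 23 \left(-36 + 105\right) = 4 \cdot 135^{2} - \left(-23\right) 69 = 4 \cdot 18225 - -1587 = 72900 + 1587 = 74487$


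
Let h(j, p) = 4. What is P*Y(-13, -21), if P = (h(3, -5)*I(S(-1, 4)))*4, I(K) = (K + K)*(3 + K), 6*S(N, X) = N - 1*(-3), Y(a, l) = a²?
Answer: 54080/9 ≈ 6008.9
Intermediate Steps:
S(N, X) = ½ + N/6 (S(N, X) = (N - 1*(-3))/6 = (N + 3)/6 = (3 + N)/6 = ½ + N/6)
I(K) = 2*K*(3 + K) (I(K) = (2*K)*(3 + K) = 2*K*(3 + K))
P = 320/9 (P = (4*(2*(½ + (⅙)*(-1))*(3 + (½ + (⅙)*(-1)))))*4 = (4*(2*(½ - ⅙)*(3 + (½ - ⅙))))*4 = (4*(2*(⅓)*(3 + ⅓)))*4 = (4*(2*(⅓)*(10/3)))*4 = (4*(20/9))*4 = (80/9)*4 = 320/9 ≈ 35.556)
P*Y(-13, -21) = (320/9)*(-13)² = (320/9)*169 = 54080/9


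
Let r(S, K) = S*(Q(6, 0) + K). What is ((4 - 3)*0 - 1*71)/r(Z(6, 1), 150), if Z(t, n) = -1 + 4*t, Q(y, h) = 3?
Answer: -71/3519 ≈ -0.020176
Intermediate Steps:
r(S, K) = S*(3 + K)
((4 - 3)*0 - 1*71)/r(Z(6, 1), 150) = ((4 - 3)*0 - 1*71)/(((-1 + 4*6)*(3 + 150))) = (1*0 - 71)/(((-1 + 24)*153)) = (0 - 71)/((23*153)) = -71/3519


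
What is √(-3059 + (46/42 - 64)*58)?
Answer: I*√2957997/21 ≈ 81.899*I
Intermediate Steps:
√(-3059 + (46/42 - 64)*58) = √(-3059 + (46*(1/42) - 64)*58) = √(-3059 + (23/21 - 64)*58) = √(-3059 - 1321/21*58) = √(-3059 - 76618/21) = √(-140857/21) = I*√2957997/21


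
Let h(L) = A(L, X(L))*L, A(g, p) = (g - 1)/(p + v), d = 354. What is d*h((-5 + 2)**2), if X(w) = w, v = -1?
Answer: 3186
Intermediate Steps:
A(g, p) = (-1 + g)/(-1 + p) (A(g, p) = (g - 1)/(p - 1) = (-1 + g)/(-1 + p))
h(L) = L (h(L) = ((-1 + L)/(-1 + L))*L = 1*L = L)
d*h((-5 + 2)**2) = 354*(-5 + 2)**2 = 354*(-3)**2 = 354*9 = 3186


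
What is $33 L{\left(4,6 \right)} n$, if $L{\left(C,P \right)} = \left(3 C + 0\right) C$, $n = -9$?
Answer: $-14256$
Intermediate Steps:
$L{\left(C,P \right)} = 3 C^{2}$ ($L{\left(C,P \right)} = 3 C C = 3 C^{2}$)
$33 L{\left(4,6 \right)} n = 33 \cdot 3 \cdot 4^{2} \left(-9\right) = 33 \cdot 3 \cdot 16 \left(-9\right) = 33 \cdot 48 \left(-9\right) = 1584 \left(-9\right) = -14256$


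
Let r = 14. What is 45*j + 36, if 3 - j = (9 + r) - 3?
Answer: -729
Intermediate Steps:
j = -17 (j = 3 - ((9 + 14) - 3) = 3 - (23 - 3) = 3 - 1*20 = 3 - 20 = -17)
45*j + 36 = 45*(-17) + 36 = -765 + 36 = -729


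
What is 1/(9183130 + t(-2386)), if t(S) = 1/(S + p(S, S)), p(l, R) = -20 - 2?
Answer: 2408/22112977039 ≈ 1.0890e-7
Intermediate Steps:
p(l, R) = -22
t(S) = 1/(-22 + S) (t(S) = 1/(S - 22) = 1/(-22 + S))
1/(9183130 + t(-2386)) = 1/(9183130 + 1/(-22 - 2386)) = 1/(9183130 + 1/(-2408)) = 1/(9183130 - 1/2408) = 1/(22112977039/2408) = 2408/22112977039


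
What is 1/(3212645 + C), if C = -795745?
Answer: 1/2416900 ≈ 4.1375e-7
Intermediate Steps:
1/(3212645 + C) = 1/(3212645 - 795745) = 1/2416900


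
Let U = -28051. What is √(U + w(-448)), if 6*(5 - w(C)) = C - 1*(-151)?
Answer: I*√111986/2 ≈ 167.32*I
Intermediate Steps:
w(C) = -121/6 - C/6 (w(C) = 5 - (C - 1*(-151))/6 = 5 - (C + 151)/6 = 5 - (151 + C)/6 = 5 + (-151/6 - C/6) = -121/6 - C/6)
√(U + w(-448)) = √(-28051 + (-121/6 - ⅙*(-448))) = √(-28051 + (-121/6 + 224/3)) = √(-28051 + 109/2) = √(-55993/2) = I*√111986/2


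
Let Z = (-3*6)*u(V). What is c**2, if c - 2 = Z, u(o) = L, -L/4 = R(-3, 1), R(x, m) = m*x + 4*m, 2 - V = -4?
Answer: 5476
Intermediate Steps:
V = 6 (V = 2 - 1*(-4) = 2 + 4 = 6)
R(x, m) = 4*m + m*x
L = -4 (L = -4*(4 - 3) = -4 ≈ -4.0000)
u(o) = -4
Z = 72 (Z = -3*6*(-4) = -18*(-4) = 72)
c = 74 (c = 2 + 72 = 74)
c**2 = 74**2 = 5476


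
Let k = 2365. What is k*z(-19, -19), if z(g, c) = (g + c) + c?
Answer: -134805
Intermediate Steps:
z(g, c) = g + 2*c (z(g, c) = (c + g) + c = g + 2*c)
k*z(-19, -19) = 2365*(-19 + 2*(-19)) = 2365*(-19 - 38) = 2365*(-57) = -134805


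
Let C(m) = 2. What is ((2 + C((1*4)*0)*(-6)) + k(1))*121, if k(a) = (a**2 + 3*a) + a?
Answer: -605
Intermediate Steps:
k(a) = a**2 + 4*a
((2 + C((1*4)*0)*(-6)) + k(1))*121 = ((2 + 2*(-6)) + 1*(4 + 1))*121 = ((2 - 12) + 1*5)*121 = (-10 + 5)*121 = -5*121 = -605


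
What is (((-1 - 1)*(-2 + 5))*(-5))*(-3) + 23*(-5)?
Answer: -205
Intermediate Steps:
(((-1 - 1)*(-2 + 5))*(-5))*(-3) + 23*(-5) = (-2*3*(-5))*(-3) - 115 = -6*(-5)*(-3) - 115 = 30*(-3) - 115 = -90 - 115 = -205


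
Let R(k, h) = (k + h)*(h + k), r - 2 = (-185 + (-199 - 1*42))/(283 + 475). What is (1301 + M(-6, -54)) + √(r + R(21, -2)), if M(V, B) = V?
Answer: 1295 + 2*√13015239/379 ≈ 1314.0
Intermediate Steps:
r = 545/379 (r = 2 + (-185 + (-199 - 1*42))/(283 + 475) = 2 + (-185 + (-199 - 42))/758 = 2 + (-185 - 241)*(1/758) = 2 - 426*1/758 = 2 - 213/379 = 545/379 ≈ 1.4380)
R(k, h) = (h + k)² (R(k, h) = (h + k)*(h + k) = (h + k)²)
(1301 + M(-6, -54)) + √(r + R(21, -2)) = (1301 - 6) + √(545/379 + (-2 + 21)²) = 1295 + √(545/379 + 19²) = 1295 + √(545/379 + 361) = 1295 + √(137364/379) = 1295 + 2*√13015239/379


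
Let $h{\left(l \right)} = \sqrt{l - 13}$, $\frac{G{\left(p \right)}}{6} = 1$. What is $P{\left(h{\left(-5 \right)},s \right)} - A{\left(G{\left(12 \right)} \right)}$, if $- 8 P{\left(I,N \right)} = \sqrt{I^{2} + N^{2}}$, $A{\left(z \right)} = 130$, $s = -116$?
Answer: $-130 - \frac{\sqrt{13438}}{8} \approx -144.49$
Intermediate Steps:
$G{\left(p \right)} = 6$ ($G{\left(p \right)} = 6 \cdot 1 = 6$)
$h{\left(l \right)} = \sqrt{-13 + l}$
$P{\left(I,N \right)} = - \frac{\sqrt{I^{2} + N^{2}}}{8}$
$P{\left(h{\left(-5 \right)},s \right)} - A{\left(G{\left(12 \right)} \right)} = - \frac{\sqrt{\left(\sqrt{-13 - 5}\right)^{2} + \left(-116\right)^{2}}}{8} - 130 = - \frac{\sqrt{\left(\sqrt{-18}\right)^{2} + 13456}}{8} - 130 = - \frac{\sqrt{\left(3 i \sqrt{2}\right)^{2} + 13456}}{8} - 130 = - \frac{\sqrt{-18 + 13456}}{8} - 130 = - \frac{\sqrt{13438}}{8} - 130 = -130 - \frac{\sqrt{13438}}{8}$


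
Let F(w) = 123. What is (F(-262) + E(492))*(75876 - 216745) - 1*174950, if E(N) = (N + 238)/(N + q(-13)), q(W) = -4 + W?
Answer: -1683241389/95 ≈ -1.7718e+7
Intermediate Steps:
E(N) = (238 + N)/(-17 + N) (E(N) = (N + 238)/(N + (-4 - 13)) = (238 + N)/(N - 17) = (238 + N)/(-17 + N))
(F(-262) + E(492))*(75876 - 216745) - 1*174950 = (123 + (238 + 492)/(-17 + 492))*(75876 - 216745) - 1*174950 = (123 + 730/475)*(-140869) - 174950 = (123 + (1/475)*730)*(-140869) - 174950 = (123 + 146/95)*(-140869) - 174950 = (11831/95)*(-140869) - 174950 = -1666621139/95 - 174950 = -1683241389/95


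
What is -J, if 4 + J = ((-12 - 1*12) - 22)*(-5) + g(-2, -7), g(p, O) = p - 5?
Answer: -219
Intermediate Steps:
g(p, O) = -5 + p
J = 219 (J = -4 + (((-12 - 1*12) - 22)*(-5) + (-5 - 2)) = -4 + (((-12 - 12) - 22)*(-5) - 7) = -4 + ((-24 - 22)*(-5) - 7) = -4 + (-46*(-5) - 7) = -4 + (230 - 7) = -4 + 223 = 219)
-J = -1*219 = -219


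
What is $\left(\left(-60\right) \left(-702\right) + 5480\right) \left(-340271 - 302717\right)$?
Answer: $-30606228800$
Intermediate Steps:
$\left(\left(-60\right) \left(-702\right) + 5480\right) \left(-340271 - 302717\right) = \left(42120 + 5480\right) \left(-642988\right) = 47600 \left(-642988\right) = -30606228800$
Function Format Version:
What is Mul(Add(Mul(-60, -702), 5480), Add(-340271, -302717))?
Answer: -30606228800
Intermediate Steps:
Mul(Add(Mul(-60, -702), 5480), Add(-340271, -302717)) = Mul(Add(42120, 5480), -642988) = Mul(47600, -642988) = -30606228800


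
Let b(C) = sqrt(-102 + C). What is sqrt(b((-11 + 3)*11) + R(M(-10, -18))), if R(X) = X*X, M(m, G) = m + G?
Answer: sqrt(784 + I*sqrt(190)) ≈ 28.001 + 0.2461*I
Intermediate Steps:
M(m, G) = G + m
R(X) = X**2
sqrt(b((-11 + 3)*11) + R(M(-10, -18))) = sqrt(sqrt(-102 + (-11 + 3)*11) + (-18 - 10)**2) = sqrt(sqrt(-102 - 8*11) + (-28)**2) = sqrt(sqrt(-102 - 88) + 784) = sqrt(sqrt(-190) + 784) = sqrt(I*sqrt(190) + 784) = sqrt(784 + I*sqrt(190))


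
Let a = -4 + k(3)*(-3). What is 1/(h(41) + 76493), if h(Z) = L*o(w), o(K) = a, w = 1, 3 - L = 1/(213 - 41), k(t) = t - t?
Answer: 43/3288684 ≈ 1.3075e-5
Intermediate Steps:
k(t) = 0
L = 515/172 (L = 3 - 1/(213 - 41) = 3 - 1/172 = 515/172 ≈ 2.9942)
a = -4 (a = -4 + 0*(-3) = -4 + 0 = -4)
o(K) = -4
h(Z) = -515/43 (h(Z) = (515/172)*(-4) = -515/43)
1/(h(41) + 76493) = 1/(-515/43 + 76493) = 1/(3288684/43) = 43/3288684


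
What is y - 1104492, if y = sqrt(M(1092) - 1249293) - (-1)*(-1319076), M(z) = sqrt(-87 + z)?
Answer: -2423568 + I*sqrt(1249293 - sqrt(1005)) ≈ -2.4236e+6 + 1117.7*I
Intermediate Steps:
y = -1319076 + sqrt(-1249293 + sqrt(1005)) (y = sqrt(sqrt(-87 + 1092) - 1249293) - (-1)*(-1319076) = sqrt(sqrt(1005) - 1249293) - 1*1319076 = sqrt(-1249293 + sqrt(1005)) - 1319076 = -1319076 + sqrt(-1249293 + sqrt(1005)) ≈ -1.3191e+6 + 1117.7*I)
y - 1104492 = (-1319076 + I*sqrt(1249293 - sqrt(1005))) - 1104492 = -2423568 + I*sqrt(1249293 - sqrt(1005))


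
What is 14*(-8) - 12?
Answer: -124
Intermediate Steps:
14*(-8) - 12 = -112 - 12 = -124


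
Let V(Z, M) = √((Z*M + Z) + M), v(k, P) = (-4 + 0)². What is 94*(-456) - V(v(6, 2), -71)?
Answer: -42864 - I*√1191 ≈ -42864.0 - 34.511*I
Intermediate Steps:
v(k, P) = 16 (v(k, P) = (-4)² = 16)
V(Z, M) = √(M + Z + M*Z) (V(Z, M) = √((M*Z + Z) + M) = √((Z + M*Z) + M) = √(M + Z + M*Z))
94*(-456) - V(v(6, 2), -71) = 94*(-456) - √(-71 + 16 - 71*16) = -42864 - √(-71 + 16 - 1136) = -42864 - √(-1191) = -42864 - I*√1191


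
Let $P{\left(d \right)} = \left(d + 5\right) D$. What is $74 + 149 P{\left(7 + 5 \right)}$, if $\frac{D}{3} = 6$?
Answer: $45668$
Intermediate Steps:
$D = 18$ ($D = 3 \cdot 6 = 18$)
$P{\left(d \right)} = 90 + 18 d$ ($P{\left(d \right)} = \left(d + 5\right) 18 = \left(5 + d\right) 18 = 90 + 18 d$)
$74 + 149 P{\left(7 + 5 \right)} = 74 + 149 \left(90 + 18 \left(7 + 5\right)\right) = 74 + 149 \left(90 + 18 \cdot 12\right) = 74 + 149 \left(90 + 216\right) = 74 + 149 \cdot 306 = 74 + 45594 = 45668$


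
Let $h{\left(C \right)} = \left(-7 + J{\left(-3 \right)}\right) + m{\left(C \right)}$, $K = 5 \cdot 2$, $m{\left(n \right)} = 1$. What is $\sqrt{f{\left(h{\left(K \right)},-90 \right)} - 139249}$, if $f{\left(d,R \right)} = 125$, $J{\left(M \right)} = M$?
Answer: $2 i \sqrt{34781} \approx 372.99 i$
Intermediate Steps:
$K = 10$
$h{\left(C \right)} = -9$ ($h{\left(C \right)} = \left(-7 - 3\right) + 1 = -10 + 1 = -9$)
$\sqrt{f{\left(h{\left(K \right)},-90 \right)} - 139249} = \sqrt{125 - 139249} = \sqrt{-139124} = 2 i \sqrt{34781}$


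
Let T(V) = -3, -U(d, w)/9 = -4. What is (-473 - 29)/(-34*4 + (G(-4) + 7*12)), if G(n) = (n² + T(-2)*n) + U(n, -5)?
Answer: -251/6 ≈ -41.833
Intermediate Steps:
U(d, w) = 36 (U(d, w) = -9*(-4) = 36)
G(n) = 36 + n² - 3*n (G(n) = (n² - 3*n) + 36 = 36 + n² - 3*n)
(-473 - 29)/(-34*4 + (G(-4) + 7*12)) = (-473 - 29)/(-34*4 + ((36 + (-4)² - 3*(-4)) + 7*12)) = -502/(-136 + ((36 + 16 + 12) + 84)) = -502/(-136 + (64 + 84)) = -502/(-136 + 148) = -502/12 = -502*1/12 = -251/6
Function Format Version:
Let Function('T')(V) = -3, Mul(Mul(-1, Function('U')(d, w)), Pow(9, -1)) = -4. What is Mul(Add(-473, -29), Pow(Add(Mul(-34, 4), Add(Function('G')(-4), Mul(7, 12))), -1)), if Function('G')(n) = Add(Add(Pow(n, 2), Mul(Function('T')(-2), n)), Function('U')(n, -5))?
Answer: Rational(-251, 6) ≈ -41.833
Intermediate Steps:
Function('U')(d, w) = 36 (Function('U')(d, w) = Mul(-9, -4) = 36)
Function('G')(n) = Add(36, Pow(n, 2), Mul(-3, n)) (Function('G')(n) = Add(Add(Pow(n, 2), Mul(-3, n)), 36) = Add(36, Pow(n, 2), Mul(-3, n)))
Mul(Add(-473, -29), Pow(Add(Mul(-34, 4), Add(Function('G')(-4), Mul(7, 12))), -1)) = Mul(Add(-473, -29), Pow(Add(Mul(-34, 4), Add(Add(36, Pow(-4, 2), Mul(-3, -4)), Mul(7, 12))), -1)) = Mul(-502, Pow(Add(-136, Add(Add(36, 16, 12), 84)), -1)) = Mul(-502, Pow(Add(-136, Add(64, 84)), -1)) = Mul(-502, Pow(Add(-136, 148), -1)) = Mul(-502, Pow(12, -1)) = Mul(-502, Rational(1, 12)) = Rational(-251, 6)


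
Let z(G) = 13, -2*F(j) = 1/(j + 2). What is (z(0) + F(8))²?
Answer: 67081/400 ≈ 167.70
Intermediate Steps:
F(j) = -1/(2*(2 + j)) (F(j) = -1/(2*(j + 2)) = -1/(2*(2 + j)))
(z(0) + F(8))² = (13 - 1/(4 + 2*8))² = (13 - 1/(4 + 16))² = (13 - 1/20)² = (259/20)² = 67081/400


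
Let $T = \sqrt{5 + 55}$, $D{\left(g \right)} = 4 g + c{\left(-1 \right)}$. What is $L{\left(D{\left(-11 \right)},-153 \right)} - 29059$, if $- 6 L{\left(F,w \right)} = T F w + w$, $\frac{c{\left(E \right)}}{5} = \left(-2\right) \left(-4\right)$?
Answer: $- \frac{58067}{2} - 204 \sqrt{15} \approx -29824.0$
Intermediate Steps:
$c{\left(E \right)} = 40$ ($c{\left(E \right)} = 5 \left(\left(-2\right) \left(-4\right)\right) = 5 \cdot 8 = 40$)
$D{\left(g \right)} = 40 + 4 g$ ($D{\left(g \right)} = 4 g + 40 = 40 + 4 g$)
$T = 2 \sqrt{15}$ ($T = \sqrt{60} = 2 \sqrt{15} \approx 7.746$)
$L{\left(F,w \right)} = - \frac{w}{6} - \frac{F w \sqrt{15}}{3}$ ($L{\left(F,w \right)} = - \frac{2 \sqrt{15} F w + w}{6} = - \frac{2 F \sqrt{15} w + w}{6} = - \frac{2 F w \sqrt{15} + w}{6} = - \frac{w + 2 F w \sqrt{15}}{6} = - \frac{w}{6} - \frac{F w \sqrt{15}}{3}$)
$L{\left(D{\left(-11 \right)},-153 \right)} - 29059 = \left(- \frac{1}{6}\right) \left(-153\right) \left(1 + 2 \left(40 + 4 \left(-11\right)\right) \sqrt{15}\right) - 29059 = \left(- \frac{1}{6}\right) \left(-153\right) \left(1 + 2 \left(40 - 44\right) \sqrt{15}\right) - 29059 = \left(- \frac{1}{6}\right) \left(-153\right) \left(1 + 2 \left(-4\right) \sqrt{15}\right) - 29059 = \left(- \frac{1}{6}\right) \left(-153\right) \left(1 - 8 \sqrt{15}\right) - 29059 = \left(\frac{51}{2} - 204 \sqrt{15}\right) - 29059 = - \frac{58067}{2} - 204 \sqrt{15}$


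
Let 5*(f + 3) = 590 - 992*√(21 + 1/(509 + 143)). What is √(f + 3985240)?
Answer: √(2647172424875 - 404240*√2231959)/815 ≈ 1996.1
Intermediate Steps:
f = 115 - 496*√2231959/815 (f = -3 + (590 - 992*√(21 + 1/(509 + 143)))/5 = -3 + (590 - 992*√(21 + 1/652))/5 = -3 + (590 - 496*√2231959/163)/5 = -3 + (118 - 496*√2231959/815) = 115 - 496*√2231959/815 ≈ -794.22)
√(f + 3985240) = √((115 - 496*√2231959/815) + 3985240) = √(3985355 - 496*√2231959/815)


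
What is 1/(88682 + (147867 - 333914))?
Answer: -1/97365 ≈ -1.0271e-5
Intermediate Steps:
1/(88682 + (147867 - 333914)) = 1/(88682 - 186047) = 1/(-97365) = -1/97365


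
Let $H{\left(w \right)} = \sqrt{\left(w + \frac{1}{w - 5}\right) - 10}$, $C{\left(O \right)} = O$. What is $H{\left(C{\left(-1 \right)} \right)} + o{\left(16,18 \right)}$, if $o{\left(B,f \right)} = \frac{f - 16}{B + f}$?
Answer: $\frac{1}{17} + \frac{i \sqrt{402}}{6} \approx 0.058824 + 3.3417 i$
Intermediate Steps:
$o{\left(B,f \right)} = \frac{-16 + f}{B + f}$
$H{\left(w \right)} = \sqrt{-10 + w + \frac{1}{-5 + w}}$ ($H{\left(w \right)} = \sqrt{\left(w + \frac{1}{-5 + w}\right) - 10} = \sqrt{-10 + w + \frac{1}{-5 + w}}$)
$H{\left(C{\left(-1 \right)} \right)} + o{\left(16,18 \right)} = \sqrt{\frac{1 + \left(-10 - 1\right) \left(-5 - 1\right)}{-5 - 1}} + \frac{-16 + 18}{16 + 18} = \sqrt{\frac{1 - -66}{-6}} + \frac{1}{34} \cdot 2 = \sqrt{- \frac{1 + 66}{6}} + \frac{1}{34} \cdot 2 = \sqrt{\left(- \frac{1}{6}\right) 67} + \frac{1}{17} = \sqrt{- \frac{67}{6}} + \frac{1}{17} = \frac{i \sqrt{402}}{6} + \frac{1}{17} = \frac{1}{17} + \frac{i \sqrt{402}}{6}$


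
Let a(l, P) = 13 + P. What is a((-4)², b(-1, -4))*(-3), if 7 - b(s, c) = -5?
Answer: -75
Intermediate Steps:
b(s, c) = 12 (b(s, c) = 7 - 1*(-5) = 7 + 5 = 12)
a((-4)², b(-1, -4))*(-3) = (13 + 12)*(-3) = 25*(-3) = -75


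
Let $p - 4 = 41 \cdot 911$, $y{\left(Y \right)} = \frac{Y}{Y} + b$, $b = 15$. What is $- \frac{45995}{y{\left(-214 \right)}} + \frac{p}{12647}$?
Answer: $- \frac{581101085}{202352} \approx -2871.7$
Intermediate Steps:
$y{\left(Y \right)} = 16$ ($y{\left(Y \right)} = \frac{Y}{Y} + 15 = 1 + 15 = 16$)
$p = 37355$ ($p = 4 + 41 \cdot 911 = 4 + 37351 = 37355$)
$- \frac{45995}{y{\left(-214 \right)}} + \frac{p}{12647} = - \frac{45995}{16} + \frac{37355}{12647} = - \frac{581101085}{202352}$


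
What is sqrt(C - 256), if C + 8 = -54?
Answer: I*sqrt(318) ≈ 17.833*I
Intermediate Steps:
C = -62 (C = -8 - 54 = -62)
sqrt(C - 256) = sqrt(-62 - 256) = sqrt(-318) = I*sqrt(318)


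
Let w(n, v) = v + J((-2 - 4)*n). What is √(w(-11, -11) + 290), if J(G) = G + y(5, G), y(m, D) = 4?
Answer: √349 ≈ 18.682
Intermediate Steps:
J(G) = 4 + G (J(G) = G + 4 = 4 + G)
w(n, v) = 4 + v - 6*n (w(n, v) = v + (4 + (-2 - 4)*n) = v + (4 - 6*n) = 4 + v - 6*n)
√(w(-11, -11) + 290) = √((4 - 11 - 6*(-11)) + 290) = √((4 - 11 + 66) + 290) = √(59 + 290) = √349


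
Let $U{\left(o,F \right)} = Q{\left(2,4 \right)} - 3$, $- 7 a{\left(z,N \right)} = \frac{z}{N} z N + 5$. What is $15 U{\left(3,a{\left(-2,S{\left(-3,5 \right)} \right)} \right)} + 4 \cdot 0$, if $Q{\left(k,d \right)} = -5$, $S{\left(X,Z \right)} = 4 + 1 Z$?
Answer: $-120$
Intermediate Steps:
$S{\left(X,Z \right)} = 4 + Z$
$a{\left(z,N \right)} = - \frac{5}{7} - \frac{z^{2}}{7}$ ($a{\left(z,N \right)} = - \frac{\frac{z}{N} z N + 5}{7} = - \frac{\frac{z^{2}}{N} N + 5}{7} = - \frac{z^{2} + 5}{7} = - \frac{5 + z^{2}}{7} = - \frac{5}{7} - \frac{z^{2}}{7}$)
$U{\left(o,F \right)} = -8$ ($U{\left(o,F \right)} = -5 - 3 = -8$)
$15 U{\left(3,a{\left(-2,S{\left(-3,5 \right)} \right)} \right)} + 4 \cdot 0 = 15 \left(-8\right) + 4 \cdot 0 = -120 + 0 = -120$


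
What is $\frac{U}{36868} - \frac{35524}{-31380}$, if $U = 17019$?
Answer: $\frac{460938763}{289229460} \approx 1.5937$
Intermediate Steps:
$\frac{U}{36868} - \frac{35524}{-31380} = \frac{17019}{36868} - \frac{35524}{-31380} = 17019 \cdot \frac{1}{36868} - - \frac{8881}{7845} = \frac{17019}{36868} + \frac{8881}{7845} = \frac{460938763}{289229460}$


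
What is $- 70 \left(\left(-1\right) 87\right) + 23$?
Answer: $6113$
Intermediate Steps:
$- 70 \left(\left(-1\right) 87\right) + 23 = \left(-70\right) \left(-87\right) + 23 = 6090 + 23 = 6113$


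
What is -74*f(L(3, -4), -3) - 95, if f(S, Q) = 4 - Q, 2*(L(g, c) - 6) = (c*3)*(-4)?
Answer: -613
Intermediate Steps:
L(g, c) = 6 - 6*c (L(g, c) = 6 + ((c*3)*(-4))/2 = 6 + ((3*c)*(-4))/2 = 6 + (-12*c)/2 = 6 - 6*c)
-74*f(L(3, -4), -3) - 95 = -74*(4 - 1*(-3)) - 95 = -74*(4 + 3) - 95 = -74*7 - 95 = -518 - 95 = -613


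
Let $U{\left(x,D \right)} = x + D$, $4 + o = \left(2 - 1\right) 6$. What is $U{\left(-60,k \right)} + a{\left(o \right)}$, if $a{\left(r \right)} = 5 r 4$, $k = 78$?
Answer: $58$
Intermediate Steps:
$o = 2$ ($o = -4 + \left(2 - 1\right) 6 = -4 + 1 \cdot 6 = -4 + 6 = 2$)
$U{\left(x,D \right)} = D + x$
$a{\left(r \right)} = 20 r$
$U{\left(-60,k \right)} + a{\left(o \right)} = \left(78 - 60\right) + 20 \cdot 2 = 18 + 40 = 58$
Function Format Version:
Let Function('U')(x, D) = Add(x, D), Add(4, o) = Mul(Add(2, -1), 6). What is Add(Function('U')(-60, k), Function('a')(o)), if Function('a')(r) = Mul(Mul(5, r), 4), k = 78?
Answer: 58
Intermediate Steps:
o = 2 (o = Add(-4, Mul(Add(2, -1), 6)) = Add(-4, Mul(1, 6)) = Add(-4, 6) = 2)
Function('U')(x, D) = Add(D, x)
Function('a')(r) = Mul(20, r)
Add(Function('U')(-60, k), Function('a')(o)) = Add(Add(78, -60), Mul(20, 2)) = Add(18, 40) = 58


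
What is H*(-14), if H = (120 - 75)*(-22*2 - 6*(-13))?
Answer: -21420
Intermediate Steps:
H = 1530 (H = 45*(-44 + 78) = 45*34 = 1530)
H*(-14) = 1530*(-14) = -21420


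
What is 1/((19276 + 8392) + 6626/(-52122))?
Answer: 26061/721052435 ≈ 3.6143e-5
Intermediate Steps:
1/((19276 + 8392) + 6626/(-52122)) = 1/(27668 + 6626*(-1/52122)) = 1/(27668 - 3313/26061) = 1/(721052435/26061) = 26061/721052435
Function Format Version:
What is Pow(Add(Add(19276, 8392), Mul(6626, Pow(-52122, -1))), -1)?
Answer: Rational(26061, 721052435) ≈ 3.6143e-5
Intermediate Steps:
Pow(Add(Add(19276, 8392), Mul(6626, Pow(-52122, -1))), -1) = Pow(Add(27668, Mul(6626, Rational(-1, 52122))), -1) = Pow(Add(27668, Rational(-3313, 26061)), -1) = Pow(Rational(721052435, 26061), -1) = Rational(26061, 721052435)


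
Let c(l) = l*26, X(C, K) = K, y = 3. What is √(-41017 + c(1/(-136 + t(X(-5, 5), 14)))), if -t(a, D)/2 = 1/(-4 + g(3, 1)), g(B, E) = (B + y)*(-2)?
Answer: I*√48464641769/1087 ≈ 202.53*I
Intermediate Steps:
g(B, E) = -6 - 2*B (g(B, E) = (B + 3)*(-2) = (3 + B)*(-2) = -6 - 2*B)
t(a, D) = ⅛ (t(a, D) = -2/(-4 + (-6 - 2*3)) = -2/(-4 + (-6 - 6)) = -2/(-4 - 12) = -2/(-16) = -2*(-1/16) = ⅛)
c(l) = 26*l
√(-41017 + c(1/(-136 + t(X(-5, 5), 14)))) = √(-41017 + 26/(-136 + ⅛)) = √(-41017 + 26/(-1087/8)) = √(-41017 + 26*(-8/1087)) = √(-41017 - 208/1087) = √(-44585687/1087) = I*√48464641769/1087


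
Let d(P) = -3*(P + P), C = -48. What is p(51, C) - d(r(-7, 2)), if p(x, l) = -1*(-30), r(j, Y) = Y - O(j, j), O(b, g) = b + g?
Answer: 126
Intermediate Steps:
r(j, Y) = Y - 2*j (r(j, Y) = Y - (j + j) = Y - 2*j)
p(x, l) = 30
d(P) = -6*P
p(51, C) - d(r(-7, 2)) = 30 - (-6)*(2 - 2*(-7)) = 30 - (-6)*(2 + 14) = 30 - (-6)*16 = 30 - 1*(-96) = 30 + 96 = 126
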